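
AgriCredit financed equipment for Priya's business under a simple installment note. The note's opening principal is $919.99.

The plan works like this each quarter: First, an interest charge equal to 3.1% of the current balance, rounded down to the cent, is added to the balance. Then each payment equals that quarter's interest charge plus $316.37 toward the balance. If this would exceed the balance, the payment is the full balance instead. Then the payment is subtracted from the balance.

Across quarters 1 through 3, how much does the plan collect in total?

Quarter 1: $919.99 +$28.51 interest = $948.50; pay $344.88 → $603.62
Quarter 2: $603.62 +$18.71 interest = $622.33; pay $335.08 → $287.25
Quarter 3: $287.25 +$8.90 interest = $296.15; pay $296.15 → $0.00
Total paid: $976.11

$976.11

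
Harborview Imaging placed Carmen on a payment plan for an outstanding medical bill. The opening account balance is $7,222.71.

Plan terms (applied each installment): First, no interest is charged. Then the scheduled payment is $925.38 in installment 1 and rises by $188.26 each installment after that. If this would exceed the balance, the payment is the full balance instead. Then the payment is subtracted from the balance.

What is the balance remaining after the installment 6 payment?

$0.00

# | Opening | Payment | End bal
1 | $7,222.71 | $925.38 | $6,297.33
2 | $6,297.33 | $1,113.64 | $5,183.69
3 | $5,183.69 | $1,301.90 | $3,881.79
4 | $3,881.79 | $1,490.16 | $2,391.63
5 | $2,391.63 | $1,678.42 | $713.21
6 | $713.21 | $713.21 | $0.00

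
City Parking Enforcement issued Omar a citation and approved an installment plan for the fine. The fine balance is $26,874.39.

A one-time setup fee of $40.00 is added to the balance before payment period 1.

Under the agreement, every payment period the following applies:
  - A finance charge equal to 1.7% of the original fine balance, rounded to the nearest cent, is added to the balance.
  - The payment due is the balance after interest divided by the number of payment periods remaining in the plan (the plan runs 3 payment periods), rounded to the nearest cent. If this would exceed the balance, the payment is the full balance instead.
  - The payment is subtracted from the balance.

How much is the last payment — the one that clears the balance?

Payment period 1: opening $26,914.39; interest $456.86 → $27,371.25; payment $9,123.75; balance $18,247.50
Payment period 2: opening $18,247.50; interest $456.86 → $18,704.36; payment $9,352.18; balance $9,352.18
Payment period 3: opening $9,352.18; interest $456.86 → $9,809.04; payment $9,809.04; balance $0.00

$9,809.04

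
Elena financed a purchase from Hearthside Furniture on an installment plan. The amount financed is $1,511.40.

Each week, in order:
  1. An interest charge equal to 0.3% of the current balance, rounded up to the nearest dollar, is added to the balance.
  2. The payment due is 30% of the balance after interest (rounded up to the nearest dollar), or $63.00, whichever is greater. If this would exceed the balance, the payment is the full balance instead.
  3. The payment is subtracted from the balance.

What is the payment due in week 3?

# | Opening | Interest | Payment | End bal
1 | $1,511.40 | $5.00 | $455.00 | $1,061.40
2 | $1,061.40 | $4.00 | $320.00 | $745.40
3 | $745.40 | $3.00 | $225.00 | $523.40

$225.00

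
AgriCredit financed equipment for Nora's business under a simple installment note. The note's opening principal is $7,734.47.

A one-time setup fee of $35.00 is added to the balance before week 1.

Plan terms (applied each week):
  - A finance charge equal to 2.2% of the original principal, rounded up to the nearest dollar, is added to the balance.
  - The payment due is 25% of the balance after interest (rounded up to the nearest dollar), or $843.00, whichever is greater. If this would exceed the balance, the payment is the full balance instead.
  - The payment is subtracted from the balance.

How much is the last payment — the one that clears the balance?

# | Opening | Interest | Payment | End bal
1 | $7,769.47 | $171.00 | $1,986.00 | $5,954.47
2 | $5,954.47 | $171.00 | $1,532.00 | $4,593.47
3 | $4,593.47 | $171.00 | $1,192.00 | $3,572.47
4 | $3,572.47 | $171.00 | $936.00 | $2,807.47
5 | $2,807.47 | $171.00 | $843.00 | $2,135.47
6 | $2,135.47 | $171.00 | $843.00 | $1,463.47
7 | $1,463.47 | $171.00 | $843.00 | $791.47
8 | $791.47 | $171.00 | $843.00 | $119.47
9 | $119.47 | $171.00 | $290.47 | $0.00

$290.47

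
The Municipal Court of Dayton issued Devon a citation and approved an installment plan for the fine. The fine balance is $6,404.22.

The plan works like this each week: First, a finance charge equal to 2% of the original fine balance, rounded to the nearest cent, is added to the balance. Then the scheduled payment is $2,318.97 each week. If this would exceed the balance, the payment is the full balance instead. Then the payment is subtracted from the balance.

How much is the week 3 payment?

Week 1: $6,404.22 +$128.08 interest = $6,532.30; pay $2,318.97 → $4,213.33
Week 2: $4,213.33 +$128.08 interest = $4,341.41; pay $2,318.97 → $2,022.44
Week 3: $2,022.44 +$128.08 interest = $2,150.52; pay $2,150.52 → $0.00

$2,150.52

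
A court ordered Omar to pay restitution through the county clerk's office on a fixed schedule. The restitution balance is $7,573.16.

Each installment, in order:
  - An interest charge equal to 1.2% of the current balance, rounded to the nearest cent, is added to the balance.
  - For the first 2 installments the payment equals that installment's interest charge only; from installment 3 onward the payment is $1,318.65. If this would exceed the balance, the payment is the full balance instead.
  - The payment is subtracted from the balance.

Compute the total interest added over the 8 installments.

$502.46

# | Opening | Interest | Payment | End bal
1 | $7,573.16 | $90.88 | $90.88 | $7,573.16
2 | $7,573.16 | $90.88 | $90.88 | $7,573.16
3 | $7,573.16 | $90.88 | $1,318.65 | $6,345.39
4 | $6,345.39 | $76.14 | $1,318.65 | $5,102.88
5 | $5,102.88 | $61.23 | $1,318.65 | $3,845.46
6 | $3,845.46 | $46.15 | $1,318.65 | $2,572.96
7 | $2,572.96 | $30.88 | $1,318.65 | $1,285.19
8 | $1,285.19 | $15.42 | $1,300.61 | $0.00
Total interest: $90.88 + $90.88 + $90.88 + $76.14 + $61.23 + $46.15 + $30.88 + $15.42 = $502.46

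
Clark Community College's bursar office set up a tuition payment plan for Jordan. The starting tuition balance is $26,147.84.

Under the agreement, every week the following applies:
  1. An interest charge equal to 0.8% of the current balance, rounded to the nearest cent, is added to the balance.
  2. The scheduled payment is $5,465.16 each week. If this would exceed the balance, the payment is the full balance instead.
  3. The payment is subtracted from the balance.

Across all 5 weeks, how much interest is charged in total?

Week 1: $26,147.84 +$209.18 interest = $26,357.02; pay $5,465.16 → $20,891.86
Week 2: $20,891.86 +$167.13 interest = $21,058.99; pay $5,465.16 → $15,593.83
Week 3: $15,593.83 +$124.75 interest = $15,718.58; pay $5,465.16 → $10,253.42
Week 4: $10,253.42 +$82.03 interest = $10,335.45; pay $5,465.16 → $4,870.29
Week 5: $4,870.29 +$38.96 interest = $4,909.25; pay $4,909.25 → $0.00
Total interest: $209.18 + $167.13 + $124.75 + $82.03 + $38.96 = $622.05

$622.05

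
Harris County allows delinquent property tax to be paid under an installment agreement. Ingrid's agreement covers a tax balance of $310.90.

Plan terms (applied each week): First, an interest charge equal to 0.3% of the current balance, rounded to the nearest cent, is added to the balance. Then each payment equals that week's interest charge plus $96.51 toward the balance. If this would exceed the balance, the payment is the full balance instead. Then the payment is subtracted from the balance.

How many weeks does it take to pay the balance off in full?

Week 1: $310.90 +$0.93 interest = $311.83; pay $97.44 → $214.39
Week 2: $214.39 +$0.64 interest = $215.03; pay $97.15 → $117.88
Week 3: $117.88 +$0.35 interest = $118.23; pay $96.86 → $21.37
Week 4: $21.37 +$0.06 interest = $21.43; pay $21.43 → $0.00
Balance reaches $0.00 in week 4.

4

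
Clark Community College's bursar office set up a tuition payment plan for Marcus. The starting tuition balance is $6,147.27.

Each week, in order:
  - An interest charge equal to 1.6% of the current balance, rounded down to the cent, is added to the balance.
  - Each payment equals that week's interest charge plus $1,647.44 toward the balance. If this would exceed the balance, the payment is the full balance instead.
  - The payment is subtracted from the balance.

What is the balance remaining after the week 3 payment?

$1,204.95

# | Opening | Interest | Payment | End bal
1 | $6,147.27 | $98.35 | $1,745.79 | $4,499.83
2 | $4,499.83 | $71.99 | $1,719.43 | $2,852.39
3 | $2,852.39 | $45.63 | $1,693.07 | $1,204.95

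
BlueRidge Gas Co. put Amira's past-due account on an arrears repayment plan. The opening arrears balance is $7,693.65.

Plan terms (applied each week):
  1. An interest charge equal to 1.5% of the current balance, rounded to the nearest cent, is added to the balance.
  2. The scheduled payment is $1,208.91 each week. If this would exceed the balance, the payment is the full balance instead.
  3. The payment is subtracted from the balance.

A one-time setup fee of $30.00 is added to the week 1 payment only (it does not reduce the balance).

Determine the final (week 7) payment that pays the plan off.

Week 1: $7,693.65 +$115.40 interest = $7,809.05; pay $1,208.91 (+ $30.00 fee) → $6,600.14
Week 2: $6,600.14 +$99.00 interest = $6,699.14; pay $1,208.91 → $5,490.23
Week 3: $5,490.23 +$82.35 interest = $5,572.58; pay $1,208.91 → $4,363.67
Week 4: $4,363.67 +$65.46 interest = $4,429.13; pay $1,208.91 → $3,220.22
Week 5: $3,220.22 +$48.30 interest = $3,268.52; pay $1,208.91 → $2,059.61
Week 6: $2,059.61 +$30.89 interest = $2,090.50; pay $1,208.91 → $881.59
Week 7: $881.59 +$13.22 interest = $894.81; pay $894.81 → $0.00

$894.81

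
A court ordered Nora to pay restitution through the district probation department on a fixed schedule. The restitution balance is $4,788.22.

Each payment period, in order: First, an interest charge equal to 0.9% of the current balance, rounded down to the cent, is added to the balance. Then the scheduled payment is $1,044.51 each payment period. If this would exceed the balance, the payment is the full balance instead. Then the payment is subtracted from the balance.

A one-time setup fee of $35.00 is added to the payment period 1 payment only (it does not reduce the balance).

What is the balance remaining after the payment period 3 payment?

Payment period 1: $4,788.22 +$43.09 interest = $4,831.31; pay $1,044.51 (+ $35.00 fee) → $3,786.80
Payment period 2: $3,786.80 +$34.08 interest = $3,820.88; pay $1,044.51 → $2,776.37
Payment period 3: $2,776.37 +$24.98 interest = $2,801.35; pay $1,044.51 → $1,756.84

$1,756.84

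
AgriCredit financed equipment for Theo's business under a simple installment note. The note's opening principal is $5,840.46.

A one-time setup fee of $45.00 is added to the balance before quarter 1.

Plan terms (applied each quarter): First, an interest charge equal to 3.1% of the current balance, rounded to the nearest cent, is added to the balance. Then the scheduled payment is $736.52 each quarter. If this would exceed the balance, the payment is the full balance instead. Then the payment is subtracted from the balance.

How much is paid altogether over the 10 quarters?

Quarter 1: opening $5,885.46; interest $182.45 → $6,067.91; payment $736.52; balance $5,331.39
Quarter 2: opening $5,331.39; interest $165.27 → $5,496.66; payment $736.52; balance $4,760.14
Quarter 3: opening $4,760.14; interest $147.56 → $4,907.70; payment $736.52; balance $4,171.18
Quarter 4: opening $4,171.18; interest $129.31 → $4,300.49; payment $736.52; balance $3,563.97
Quarter 5: opening $3,563.97; interest $110.48 → $3,674.45; payment $736.52; balance $2,937.93
Quarter 6: opening $2,937.93; interest $91.08 → $3,029.01; payment $736.52; balance $2,292.49
Quarter 7: opening $2,292.49; interest $71.07 → $2,363.56; payment $736.52; balance $1,627.04
Quarter 8: opening $1,627.04; interest $50.44 → $1,677.48; payment $736.52; balance $940.96
Quarter 9: opening $940.96; interest $29.17 → $970.13; payment $736.52; balance $233.61
Quarter 10: opening $233.61; interest $7.24 → $240.85; payment $240.85; balance $0.00
Total paid: $6,869.53

$6,869.53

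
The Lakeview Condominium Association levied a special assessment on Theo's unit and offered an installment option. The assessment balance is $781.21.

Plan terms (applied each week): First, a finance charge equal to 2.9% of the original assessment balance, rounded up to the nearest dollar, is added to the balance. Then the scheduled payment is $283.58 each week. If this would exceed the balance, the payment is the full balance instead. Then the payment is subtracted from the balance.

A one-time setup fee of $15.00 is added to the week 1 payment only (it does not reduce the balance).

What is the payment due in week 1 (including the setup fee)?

$298.58

Week 1: $781.21 +$23.00 interest = $804.21; pay $283.58 (+ $15.00 fee) → $520.63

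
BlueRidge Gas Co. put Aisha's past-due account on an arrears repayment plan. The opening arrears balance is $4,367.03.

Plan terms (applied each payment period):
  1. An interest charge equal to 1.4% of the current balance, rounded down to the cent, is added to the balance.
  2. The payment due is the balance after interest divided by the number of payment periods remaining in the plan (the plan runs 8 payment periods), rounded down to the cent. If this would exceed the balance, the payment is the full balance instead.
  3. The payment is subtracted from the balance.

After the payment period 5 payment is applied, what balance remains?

$1,755.52

Payment period 1: opening $4,367.03; interest $61.13 → $4,428.16; payment $553.52; balance $3,874.64
Payment period 2: opening $3,874.64; interest $54.24 → $3,928.88; payment $561.26; balance $3,367.62
Payment period 3: opening $3,367.62; interest $47.14 → $3,414.76; payment $569.12; balance $2,845.64
Payment period 4: opening $2,845.64; interest $39.83 → $2,885.47; payment $577.09; balance $2,308.38
Payment period 5: opening $2,308.38; interest $32.31 → $2,340.69; payment $585.17; balance $1,755.52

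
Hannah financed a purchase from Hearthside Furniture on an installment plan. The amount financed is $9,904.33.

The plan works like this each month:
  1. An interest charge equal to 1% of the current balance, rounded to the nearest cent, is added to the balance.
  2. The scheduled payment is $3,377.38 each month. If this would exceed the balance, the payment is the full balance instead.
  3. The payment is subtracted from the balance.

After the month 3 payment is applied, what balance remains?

Month 1: $9,904.33 +$99.04 interest = $10,003.37; pay $3,377.38 → $6,625.99
Month 2: $6,625.99 +$66.26 interest = $6,692.25; pay $3,377.38 → $3,314.87
Month 3: $3,314.87 +$33.15 interest = $3,348.02; pay $3,348.02 → $0.00

$0.00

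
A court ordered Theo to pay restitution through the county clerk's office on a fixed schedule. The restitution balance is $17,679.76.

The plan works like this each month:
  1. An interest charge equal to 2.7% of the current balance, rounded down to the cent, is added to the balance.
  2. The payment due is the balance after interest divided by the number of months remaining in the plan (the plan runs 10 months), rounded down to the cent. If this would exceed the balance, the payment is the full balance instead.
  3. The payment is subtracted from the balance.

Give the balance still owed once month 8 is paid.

Month 1: opening $17,679.76; interest $477.35 → $18,157.11; payment $1,815.71; balance $16,341.40
Month 2: opening $16,341.40; interest $441.21 → $16,782.61; payment $1,864.73; balance $14,917.88
Month 3: opening $14,917.88; interest $402.78 → $15,320.66; payment $1,915.08; balance $13,405.58
Month 4: opening $13,405.58; interest $361.95 → $13,767.53; payment $1,966.79; balance $11,800.74
Month 5: opening $11,800.74; interest $318.61 → $12,119.35; payment $2,019.89; balance $10,099.46
Month 6: opening $10,099.46; interest $272.68 → $10,372.14; payment $2,074.42; balance $8,297.72
Month 7: opening $8,297.72; interest $224.03 → $8,521.75; payment $2,130.43; balance $6,391.32
Month 8: opening $6,391.32; interest $172.56 → $6,563.88; payment $2,187.96; balance $4,375.92

$4,375.92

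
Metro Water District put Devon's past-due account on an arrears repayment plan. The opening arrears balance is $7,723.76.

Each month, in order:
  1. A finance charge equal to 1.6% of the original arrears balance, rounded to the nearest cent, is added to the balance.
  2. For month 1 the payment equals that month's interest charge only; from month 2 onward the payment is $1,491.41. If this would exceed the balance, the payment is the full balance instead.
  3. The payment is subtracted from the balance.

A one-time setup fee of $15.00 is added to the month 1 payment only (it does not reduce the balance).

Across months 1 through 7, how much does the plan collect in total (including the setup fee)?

$8,603.82

Month 1: opening $7,723.76; interest $123.58 → $7,847.34; payment $123.58 (+ $15.00 fee); balance $7,723.76
Month 2: opening $7,723.76; interest $123.58 → $7,847.34; payment $1,491.41; balance $6,355.93
Month 3: opening $6,355.93; interest $123.58 → $6,479.51; payment $1,491.41; balance $4,988.10
Month 4: opening $4,988.10; interest $123.58 → $5,111.68; payment $1,491.41; balance $3,620.27
Month 5: opening $3,620.27; interest $123.58 → $3,743.85; payment $1,491.41; balance $2,252.44
Month 6: opening $2,252.44; interest $123.58 → $2,376.02; payment $1,491.41; balance $884.61
Month 7: opening $884.61; interest $123.58 → $1,008.19; payment $1,008.19; balance $0.00
Total paid: $8,603.82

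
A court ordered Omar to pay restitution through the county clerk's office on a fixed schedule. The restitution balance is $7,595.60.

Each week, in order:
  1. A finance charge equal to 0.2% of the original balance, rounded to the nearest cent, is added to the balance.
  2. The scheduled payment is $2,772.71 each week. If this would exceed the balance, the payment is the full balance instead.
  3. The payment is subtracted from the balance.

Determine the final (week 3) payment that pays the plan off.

# | Opening | Interest | Payment | End bal
1 | $7,595.60 | $15.19 | $2,772.71 | $4,838.08
2 | $4,838.08 | $15.19 | $2,772.71 | $2,080.56
3 | $2,080.56 | $15.19 | $2,095.75 | $0.00

$2,095.75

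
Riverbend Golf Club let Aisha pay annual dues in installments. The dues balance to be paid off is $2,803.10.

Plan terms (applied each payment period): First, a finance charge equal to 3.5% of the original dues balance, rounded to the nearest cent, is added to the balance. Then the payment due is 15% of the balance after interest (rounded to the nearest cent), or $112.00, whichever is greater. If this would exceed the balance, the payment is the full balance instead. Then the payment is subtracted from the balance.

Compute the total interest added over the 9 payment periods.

$882.99

Payment period 1: $2,803.10 +$98.11 interest = $2,901.21; pay $435.18 → $2,466.03
Payment period 2: $2,466.03 +$98.11 interest = $2,564.14; pay $384.62 → $2,179.52
Payment period 3: $2,179.52 +$98.11 interest = $2,277.63; pay $341.64 → $1,935.99
Payment period 4: $1,935.99 +$98.11 interest = $2,034.10; pay $305.12 → $1,728.98
Payment period 5: $1,728.98 +$98.11 interest = $1,827.09; pay $274.06 → $1,553.03
Payment period 6: $1,553.03 +$98.11 interest = $1,651.14; pay $247.67 → $1,403.47
Payment period 7: $1,403.47 +$98.11 interest = $1,501.58; pay $225.24 → $1,276.34
Payment period 8: $1,276.34 +$98.11 interest = $1,374.45; pay $206.17 → $1,168.28
Payment period 9: $1,168.28 +$98.11 interest = $1,266.39; pay $189.96 → $1,076.43
Total interest: $98.11 + $98.11 + $98.11 + $98.11 + $98.11 + $98.11 + $98.11 + $98.11 + $98.11 = $882.99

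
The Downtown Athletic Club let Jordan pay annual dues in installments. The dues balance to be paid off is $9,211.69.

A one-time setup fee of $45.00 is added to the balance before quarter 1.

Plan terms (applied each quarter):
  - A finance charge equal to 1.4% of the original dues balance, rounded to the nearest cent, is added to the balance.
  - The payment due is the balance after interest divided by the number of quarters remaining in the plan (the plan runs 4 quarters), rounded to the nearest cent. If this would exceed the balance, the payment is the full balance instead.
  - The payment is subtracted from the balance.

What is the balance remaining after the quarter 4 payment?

$0.00

Quarter 1: $9,256.69 +$128.96 interest = $9,385.65; pay $2,346.41 → $7,039.24
Quarter 2: $7,039.24 +$128.96 interest = $7,168.20; pay $2,389.40 → $4,778.80
Quarter 3: $4,778.80 +$128.96 interest = $4,907.76; pay $2,453.88 → $2,453.88
Quarter 4: $2,453.88 +$128.96 interest = $2,582.84; pay $2,582.84 → $0.00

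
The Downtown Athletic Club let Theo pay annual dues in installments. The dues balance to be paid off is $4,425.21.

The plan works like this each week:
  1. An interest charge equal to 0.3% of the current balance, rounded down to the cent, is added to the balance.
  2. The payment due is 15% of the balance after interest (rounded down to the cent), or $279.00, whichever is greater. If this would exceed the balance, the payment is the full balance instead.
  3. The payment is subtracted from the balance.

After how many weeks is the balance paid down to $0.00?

13

Week 1: opening $4,425.21; interest $13.27 → $4,438.48; payment $665.77; balance $3,772.71
Week 2: opening $3,772.71; interest $11.31 → $3,784.02; payment $567.60; balance $3,216.42
Week 3: opening $3,216.42; interest $9.64 → $3,226.06; payment $483.90; balance $2,742.16
Week 4: opening $2,742.16; interest $8.22 → $2,750.38; payment $412.55; balance $2,337.83
Week 5: opening $2,337.83; interest $7.01 → $2,344.84; payment $351.72; balance $1,993.12
Week 6: opening $1,993.12; interest $5.97 → $1,999.09; payment $299.86; balance $1,699.23
Week 7: opening $1,699.23; interest $5.09 → $1,704.32; payment $279.00; balance $1,425.32
Week 8: opening $1,425.32; interest $4.27 → $1,429.59; payment $279.00; balance $1,150.59
Week 9: opening $1,150.59; interest $3.45 → $1,154.04; payment $279.00; balance $875.04
Week 10: opening $875.04; interest $2.62 → $877.66; payment $279.00; balance $598.66
Week 11: opening $598.66; interest $1.79 → $600.45; payment $279.00; balance $321.45
Week 12: opening $321.45; interest $0.96 → $322.41; payment $279.00; balance $43.41
Week 13: opening $43.41; interest $0.13 → $43.54; payment $43.54; balance $0.00
Balance reaches $0.00 in week 13.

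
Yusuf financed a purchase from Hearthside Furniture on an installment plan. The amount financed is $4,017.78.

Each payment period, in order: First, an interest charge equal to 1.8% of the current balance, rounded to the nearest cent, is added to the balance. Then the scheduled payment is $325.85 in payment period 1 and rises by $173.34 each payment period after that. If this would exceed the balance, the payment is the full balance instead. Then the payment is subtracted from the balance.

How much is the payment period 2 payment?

Payment period 1: opening $4,017.78; interest $72.32 → $4,090.10; payment $325.85; balance $3,764.25
Payment period 2: opening $3,764.25; interest $67.76 → $3,832.01; payment $499.19; balance $3,332.82

$499.19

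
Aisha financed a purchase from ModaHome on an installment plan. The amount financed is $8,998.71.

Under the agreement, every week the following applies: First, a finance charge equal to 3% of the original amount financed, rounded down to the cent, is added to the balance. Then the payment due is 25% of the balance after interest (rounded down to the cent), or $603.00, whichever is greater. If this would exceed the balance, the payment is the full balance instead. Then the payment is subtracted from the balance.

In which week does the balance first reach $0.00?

Week 1: $8,998.71 +$269.96 interest = $9,268.67; pay $2,317.16 → $6,951.51
Week 2: $6,951.51 +$269.96 interest = $7,221.47; pay $1,805.36 → $5,416.11
Week 3: $5,416.11 +$269.96 interest = $5,686.07; pay $1,421.51 → $4,264.56
Week 4: $4,264.56 +$269.96 interest = $4,534.52; pay $1,133.63 → $3,400.89
Week 5: $3,400.89 +$269.96 interest = $3,670.85; pay $917.71 → $2,753.14
Week 6: $2,753.14 +$269.96 interest = $3,023.10; pay $755.77 → $2,267.33
Week 7: $2,267.33 +$269.96 interest = $2,537.29; pay $634.32 → $1,902.97
Week 8: $1,902.97 +$269.96 interest = $2,172.93; pay $603.00 → $1,569.93
Week 9: $1,569.93 +$269.96 interest = $1,839.89; pay $603.00 → $1,236.89
Week 10: $1,236.89 +$269.96 interest = $1,506.85; pay $603.00 → $903.85
Week 11: $903.85 +$269.96 interest = $1,173.81; pay $603.00 → $570.81
Week 12: $570.81 +$269.96 interest = $840.77; pay $603.00 → $237.77
Week 13: $237.77 +$269.96 interest = $507.73; pay $507.73 → $0.00
Balance reaches $0.00 in week 13.

13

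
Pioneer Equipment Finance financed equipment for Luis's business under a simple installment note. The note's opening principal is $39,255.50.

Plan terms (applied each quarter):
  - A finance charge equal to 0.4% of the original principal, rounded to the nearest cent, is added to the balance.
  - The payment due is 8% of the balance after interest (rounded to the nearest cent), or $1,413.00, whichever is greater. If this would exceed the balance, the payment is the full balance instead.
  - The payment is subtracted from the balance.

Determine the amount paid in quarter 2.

Quarter 1: opening $39,255.50; interest $157.02 → $39,412.52; payment $3,153.00; balance $36,259.52
Quarter 2: opening $36,259.52; interest $157.02 → $36,416.54; payment $2,913.32; balance $33,503.22

$2,913.32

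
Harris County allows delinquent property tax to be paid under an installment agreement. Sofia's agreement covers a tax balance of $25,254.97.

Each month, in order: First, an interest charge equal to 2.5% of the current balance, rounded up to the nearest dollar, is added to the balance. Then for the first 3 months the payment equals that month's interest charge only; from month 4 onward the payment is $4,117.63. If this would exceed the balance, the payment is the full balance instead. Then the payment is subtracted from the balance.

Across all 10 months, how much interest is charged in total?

$4,411.00

Month 1: opening $25,254.97; interest $632.00 → $25,886.97; payment $632.00; balance $25,254.97
Month 2: opening $25,254.97; interest $632.00 → $25,886.97; payment $632.00; balance $25,254.97
Month 3: opening $25,254.97; interest $632.00 → $25,886.97; payment $632.00; balance $25,254.97
Month 4: opening $25,254.97; interest $632.00 → $25,886.97; payment $4,117.63; balance $21,769.34
Month 5: opening $21,769.34; interest $545.00 → $22,314.34; payment $4,117.63; balance $18,196.71
Month 6: opening $18,196.71; interest $455.00 → $18,651.71; payment $4,117.63; balance $14,534.08
Month 7: opening $14,534.08; interest $364.00 → $14,898.08; payment $4,117.63; balance $10,780.45
Month 8: opening $10,780.45; interest $270.00 → $11,050.45; payment $4,117.63; balance $6,932.82
Month 9: opening $6,932.82; interest $174.00 → $7,106.82; payment $4,117.63; balance $2,989.19
Month 10: opening $2,989.19; interest $75.00 → $3,064.19; payment $3,064.19; balance $0.00
Total interest: $632.00 + $632.00 + $632.00 + $632.00 + $545.00 + $455.00 + $364.00 + $270.00 + $174.00 + $75.00 = $4,411.00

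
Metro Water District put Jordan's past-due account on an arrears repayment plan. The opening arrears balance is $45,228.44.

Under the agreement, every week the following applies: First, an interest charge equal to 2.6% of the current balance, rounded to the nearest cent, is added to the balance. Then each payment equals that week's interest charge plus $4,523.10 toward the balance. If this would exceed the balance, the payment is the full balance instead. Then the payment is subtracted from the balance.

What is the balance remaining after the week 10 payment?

$0.00

Week 1: $45,228.44 +$1,175.94 interest = $46,404.38; pay $5,699.04 → $40,705.34
Week 2: $40,705.34 +$1,058.34 interest = $41,763.68; pay $5,581.44 → $36,182.24
Week 3: $36,182.24 +$940.74 interest = $37,122.98; pay $5,463.84 → $31,659.14
Week 4: $31,659.14 +$823.14 interest = $32,482.28; pay $5,346.24 → $27,136.04
Week 5: $27,136.04 +$705.54 interest = $27,841.58; pay $5,228.64 → $22,612.94
Week 6: $22,612.94 +$587.94 interest = $23,200.88; pay $5,111.04 → $18,089.84
Week 7: $18,089.84 +$470.34 interest = $18,560.18; pay $4,993.44 → $13,566.74
Week 8: $13,566.74 +$352.74 interest = $13,919.48; pay $4,875.84 → $9,043.64
Week 9: $9,043.64 +$235.13 interest = $9,278.77; pay $4,758.23 → $4,520.54
Week 10: $4,520.54 +$117.53 interest = $4,638.07; pay $4,638.07 → $0.00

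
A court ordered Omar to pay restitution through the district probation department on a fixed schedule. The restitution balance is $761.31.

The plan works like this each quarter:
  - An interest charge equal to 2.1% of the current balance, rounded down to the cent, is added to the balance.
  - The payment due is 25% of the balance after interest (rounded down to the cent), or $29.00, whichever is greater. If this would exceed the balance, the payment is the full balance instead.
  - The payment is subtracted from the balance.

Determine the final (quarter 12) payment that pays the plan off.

Quarter 1: opening $761.31; interest $15.98 → $777.29; payment $194.32; balance $582.97
Quarter 2: opening $582.97; interest $12.24 → $595.21; payment $148.80; balance $446.41
Quarter 3: opening $446.41; interest $9.37 → $455.78; payment $113.94; balance $341.84
Quarter 4: opening $341.84; interest $7.17 → $349.01; payment $87.25; balance $261.76
Quarter 5: opening $261.76; interest $5.49 → $267.25; payment $66.81; balance $200.44
Quarter 6: opening $200.44; interest $4.20 → $204.64; payment $51.16; balance $153.48
Quarter 7: opening $153.48; interest $3.22 → $156.70; payment $39.17; balance $117.53
Quarter 8: opening $117.53; interest $2.46 → $119.99; payment $29.99; balance $90.00
Quarter 9: opening $90.00; interest $1.89 → $91.89; payment $29.00; balance $62.89
Quarter 10: opening $62.89; interest $1.32 → $64.21; payment $29.00; balance $35.21
Quarter 11: opening $35.21; interest $0.73 → $35.94; payment $29.00; balance $6.94
Quarter 12: opening $6.94; interest $0.14 → $7.08; payment $7.08; balance $0.00

$7.08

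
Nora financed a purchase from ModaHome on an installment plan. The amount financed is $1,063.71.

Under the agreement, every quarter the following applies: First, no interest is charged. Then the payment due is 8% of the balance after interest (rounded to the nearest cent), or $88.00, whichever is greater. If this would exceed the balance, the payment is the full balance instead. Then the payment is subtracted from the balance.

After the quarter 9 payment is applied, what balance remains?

$271.71

# | Opening | Payment | End bal
1 | $1,063.71 | $88.00 | $975.71
2 | $975.71 | $88.00 | $887.71
3 | $887.71 | $88.00 | $799.71
4 | $799.71 | $88.00 | $711.71
5 | $711.71 | $88.00 | $623.71
6 | $623.71 | $88.00 | $535.71
7 | $535.71 | $88.00 | $447.71
8 | $447.71 | $88.00 | $359.71
9 | $359.71 | $88.00 | $271.71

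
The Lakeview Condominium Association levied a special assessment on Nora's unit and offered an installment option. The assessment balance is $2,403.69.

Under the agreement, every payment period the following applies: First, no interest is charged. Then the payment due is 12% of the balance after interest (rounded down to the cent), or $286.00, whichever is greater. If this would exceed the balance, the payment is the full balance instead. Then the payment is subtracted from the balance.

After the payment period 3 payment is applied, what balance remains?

Payment period 1: $2,403.69 − $288.44 → $2,115.25
Payment period 2: $2,115.25 − $286.00 → $1,829.25
Payment period 3: $1,829.25 − $286.00 → $1,543.25

$1,543.25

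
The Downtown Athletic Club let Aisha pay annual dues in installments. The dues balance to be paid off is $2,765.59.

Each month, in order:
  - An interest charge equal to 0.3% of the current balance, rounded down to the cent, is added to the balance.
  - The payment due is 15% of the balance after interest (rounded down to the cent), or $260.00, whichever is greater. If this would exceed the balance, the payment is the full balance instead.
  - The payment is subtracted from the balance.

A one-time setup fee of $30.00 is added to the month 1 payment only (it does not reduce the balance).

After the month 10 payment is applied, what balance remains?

$0.00

Month 1: opening $2,765.59; interest $8.29 → $2,773.88; payment $416.08 (+ $30.00 fee); balance $2,357.80
Month 2: opening $2,357.80; interest $7.07 → $2,364.87; payment $354.73; balance $2,010.14
Month 3: opening $2,010.14; interest $6.03 → $2,016.17; payment $302.42; balance $1,713.75
Month 4: opening $1,713.75; interest $5.14 → $1,718.89; payment $260.00; balance $1,458.89
Month 5: opening $1,458.89; interest $4.37 → $1,463.26; payment $260.00; balance $1,203.26
Month 6: opening $1,203.26; interest $3.60 → $1,206.86; payment $260.00; balance $946.86
Month 7: opening $946.86; interest $2.84 → $949.70; payment $260.00; balance $689.70
Month 8: opening $689.70; interest $2.06 → $691.76; payment $260.00; balance $431.76
Month 9: opening $431.76; interest $1.29 → $433.05; payment $260.00; balance $173.05
Month 10: opening $173.05; interest $0.51 → $173.56; payment $173.56; balance $0.00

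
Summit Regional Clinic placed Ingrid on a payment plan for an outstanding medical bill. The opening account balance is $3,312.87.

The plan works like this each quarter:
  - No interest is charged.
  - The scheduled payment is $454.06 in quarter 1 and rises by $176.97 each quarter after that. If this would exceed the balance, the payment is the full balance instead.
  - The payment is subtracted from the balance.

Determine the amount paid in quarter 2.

Quarter 1: opening $3,312.87; payment $454.06; balance $2,858.81
Quarter 2: opening $2,858.81; payment $631.03; balance $2,227.78

$631.03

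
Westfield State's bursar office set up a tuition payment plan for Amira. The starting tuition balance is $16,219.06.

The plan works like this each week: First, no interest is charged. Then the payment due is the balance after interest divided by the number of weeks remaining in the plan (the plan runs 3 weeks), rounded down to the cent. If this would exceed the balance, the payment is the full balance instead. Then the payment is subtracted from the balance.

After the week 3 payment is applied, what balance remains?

$0.00

Week 1: $16,219.06 − $5,406.35 → $10,812.71
Week 2: $10,812.71 − $5,406.35 → $5,406.36
Week 3: $5,406.36 − $5,406.36 → $0.00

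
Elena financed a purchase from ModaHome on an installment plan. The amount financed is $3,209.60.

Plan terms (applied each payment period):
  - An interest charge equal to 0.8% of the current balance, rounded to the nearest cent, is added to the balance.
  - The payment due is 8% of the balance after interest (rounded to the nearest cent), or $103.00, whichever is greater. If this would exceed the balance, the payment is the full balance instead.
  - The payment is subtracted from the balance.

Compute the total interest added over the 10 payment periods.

$187.20

Payment period 1: opening $3,209.60; interest $25.68 → $3,235.28; payment $258.82; balance $2,976.46
Payment period 2: opening $2,976.46; interest $23.81 → $3,000.27; payment $240.02; balance $2,760.25
Payment period 3: opening $2,760.25; interest $22.08 → $2,782.33; payment $222.59; balance $2,559.74
Payment period 4: opening $2,559.74; interest $20.48 → $2,580.22; payment $206.42; balance $2,373.80
Payment period 5: opening $2,373.80; interest $18.99 → $2,392.79; payment $191.42; balance $2,201.37
Payment period 6: opening $2,201.37; interest $17.61 → $2,218.98; payment $177.52; balance $2,041.46
Payment period 7: opening $2,041.46; interest $16.33 → $2,057.79; payment $164.62; balance $1,893.17
Payment period 8: opening $1,893.17; interest $15.15 → $1,908.32; payment $152.67; balance $1,755.65
Payment period 9: opening $1,755.65; interest $14.05 → $1,769.70; payment $141.58; balance $1,628.12
Payment period 10: opening $1,628.12; interest $13.02 → $1,641.14; payment $131.29; balance $1,509.85
Total interest: $25.68 + $23.81 + $22.08 + $20.48 + $18.99 + $17.61 + $16.33 + $15.15 + $14.05 + $13.02 = $187.20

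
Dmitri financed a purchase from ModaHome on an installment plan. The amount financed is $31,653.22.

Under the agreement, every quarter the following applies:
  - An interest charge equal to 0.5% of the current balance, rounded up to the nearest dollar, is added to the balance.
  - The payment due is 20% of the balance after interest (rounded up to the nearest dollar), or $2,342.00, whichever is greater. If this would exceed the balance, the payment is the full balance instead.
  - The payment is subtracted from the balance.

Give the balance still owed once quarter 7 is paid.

Quarter 1: $31,653.22 +$159.00 interest = $31,812.22; pay $6,363.00 → $25,449.22
Quarter 2: $25,449.22 +$128.00 interest = $25,577.22; pay $5,116.00 → $20,461.22
Quarter 3: $20,461.22 +$103.00 interest = $20,564.22; pay $4,113.00 → $16,451.22
Quarter 4: $16,451.22 +$83.00 interest = $16,534.22; pay $3,307.00 → $13,227.22
Quarter 5: $13,227.22 +$67.00 interest = $13,294.22; pay $2,659.00 → $10,635.22
Quarter 6: $10,635.22 +$54.00 interest = $10,689.22; pay $2,342.00 → $8,347.22
Quarter 7: $8,347.22 +$42.00 interest = $8,389.22; pay $2,342.00 → $6,047.22

$6,047.22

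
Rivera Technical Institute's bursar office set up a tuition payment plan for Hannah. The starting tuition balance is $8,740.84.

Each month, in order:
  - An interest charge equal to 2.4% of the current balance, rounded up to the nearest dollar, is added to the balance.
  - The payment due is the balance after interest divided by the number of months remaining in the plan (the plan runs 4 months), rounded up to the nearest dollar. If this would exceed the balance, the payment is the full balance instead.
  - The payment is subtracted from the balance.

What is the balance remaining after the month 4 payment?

# | Opening | Interest | Payment | End bal
1 | $8,740.84 | $210.00 | $2,238.00 | $6,712.84
2 | $6,712.84 | $162.00 | $2,292.00 | $4,582.84
3 | $4,582.84 | $110.00 | $2,347.00 | $2,345.84
4 | $2,345.84 | $57.00 | $2,402.84 | $0.00

$0.00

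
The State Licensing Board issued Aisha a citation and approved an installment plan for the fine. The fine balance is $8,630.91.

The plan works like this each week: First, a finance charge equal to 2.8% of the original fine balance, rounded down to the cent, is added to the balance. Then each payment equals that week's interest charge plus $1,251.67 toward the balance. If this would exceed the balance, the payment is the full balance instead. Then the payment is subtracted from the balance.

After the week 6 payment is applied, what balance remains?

$1,120.89

Week 1: opening $8,630.91; interest $241.66 → $8,872.57; payment $1,493.33; balance $7,379.24
Week 2: opening $7,379.24; interest $241.66 → $7,620.90; payment $1,493.33; balance $6,127.57
Week 3: opening $6,127.57; interest $241.66 → $6,369.23; payment $1,493.33; balance $4,875.90
Week 4: opening $4,875.90; interest $241.66 → $5,117.56; payment $1,493.33; balance $3,624.23
Week 5: opening $3,624.23; interest $241.66 → $3,865.89; payment $1,493.33; balance $2,372.56
Week 6: opening $2,372.56; interest $241.66 → $2,614.22; payment $1,493.33; balance $1,120.89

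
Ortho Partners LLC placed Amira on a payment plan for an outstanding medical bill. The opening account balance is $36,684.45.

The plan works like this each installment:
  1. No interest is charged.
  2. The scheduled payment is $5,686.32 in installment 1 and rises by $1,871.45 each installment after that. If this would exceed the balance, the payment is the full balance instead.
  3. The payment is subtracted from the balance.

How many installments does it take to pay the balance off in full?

5

Installment 1: $36,684.45 − $5,686.32 → $30,998.13
Installment 2: $30,998.13 − $7,557.77 → $23,440.36
Installment 3: $23,440.36 − $9,429.22 → $14,011.14
Installment 4: $14,011.14 − $11,300.67 → $2,710.47
Installment 5: $2,710.47 − $2,710.47 → $0.00
Balance reaches $0.00 in installment 5.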